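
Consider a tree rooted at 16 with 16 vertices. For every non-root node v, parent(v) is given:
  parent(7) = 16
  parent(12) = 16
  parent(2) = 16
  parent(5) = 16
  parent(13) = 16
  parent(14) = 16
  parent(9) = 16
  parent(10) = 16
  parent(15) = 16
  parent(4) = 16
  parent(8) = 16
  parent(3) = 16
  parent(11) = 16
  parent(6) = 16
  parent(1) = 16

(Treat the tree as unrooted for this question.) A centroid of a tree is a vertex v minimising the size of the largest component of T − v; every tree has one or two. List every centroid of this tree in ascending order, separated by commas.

Removing 16 splits the tree into components of sizes 1, 1, 1, 1, 1, 1, 1, 1, 1, 1, 1, 1, 1, 1, 1; the largest is 1 ≤ ⌊16/2⌋ = 8.
No neighbour of 16 does as well, so 16 is the unique centroid.

16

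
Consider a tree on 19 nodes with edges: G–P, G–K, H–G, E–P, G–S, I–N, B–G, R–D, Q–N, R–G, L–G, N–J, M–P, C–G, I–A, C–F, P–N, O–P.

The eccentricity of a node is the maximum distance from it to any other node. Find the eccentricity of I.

5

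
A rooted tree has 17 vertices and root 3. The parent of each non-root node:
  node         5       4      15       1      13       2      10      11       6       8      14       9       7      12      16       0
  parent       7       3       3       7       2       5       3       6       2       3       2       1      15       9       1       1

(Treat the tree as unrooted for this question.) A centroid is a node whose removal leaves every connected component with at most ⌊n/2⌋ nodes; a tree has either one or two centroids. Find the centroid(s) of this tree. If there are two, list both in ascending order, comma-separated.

If 7 is removed the pieces have sizes 6, 5, 5, all ≤ ⌊17/2⌋ = 8.
No neighbour of 7 does as well, so 7 is the unique centroid.

7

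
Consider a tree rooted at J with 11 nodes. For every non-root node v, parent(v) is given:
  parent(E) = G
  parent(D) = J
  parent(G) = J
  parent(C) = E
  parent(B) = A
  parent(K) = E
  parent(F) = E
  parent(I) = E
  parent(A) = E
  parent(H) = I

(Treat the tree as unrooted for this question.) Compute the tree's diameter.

Starting from D, a farthest node is H at distance 5.
One longest path: D-J-G-E-I-H.
So the diameter is 5.

5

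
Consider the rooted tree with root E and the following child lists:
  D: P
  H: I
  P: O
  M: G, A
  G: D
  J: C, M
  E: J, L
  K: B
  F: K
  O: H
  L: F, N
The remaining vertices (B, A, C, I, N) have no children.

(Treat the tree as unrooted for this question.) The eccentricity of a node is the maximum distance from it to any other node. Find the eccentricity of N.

10

The node farthest from N is I, via N-L-E-J-M-G-D-P-O-H-I — 10 edges.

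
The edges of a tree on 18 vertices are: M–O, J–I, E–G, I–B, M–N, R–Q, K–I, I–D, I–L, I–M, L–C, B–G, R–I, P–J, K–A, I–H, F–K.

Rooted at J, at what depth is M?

Path from J to M: J → I → M, which has 2 edges.

2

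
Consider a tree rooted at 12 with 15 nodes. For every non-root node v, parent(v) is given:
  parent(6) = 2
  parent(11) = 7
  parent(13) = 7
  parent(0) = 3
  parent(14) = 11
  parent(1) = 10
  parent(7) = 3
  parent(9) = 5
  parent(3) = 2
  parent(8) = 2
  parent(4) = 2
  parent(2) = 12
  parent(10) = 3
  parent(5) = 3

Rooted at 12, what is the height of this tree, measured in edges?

5

The longest root-to-leaf path is 12 → 2 → 3 → 7 → 11 → 14 (5 edges).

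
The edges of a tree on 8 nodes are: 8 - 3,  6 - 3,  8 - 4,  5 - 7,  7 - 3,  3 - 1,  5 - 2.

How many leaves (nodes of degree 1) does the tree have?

Exactly 4 nodes have a single neighbour: 1, 2, 4, 6.

4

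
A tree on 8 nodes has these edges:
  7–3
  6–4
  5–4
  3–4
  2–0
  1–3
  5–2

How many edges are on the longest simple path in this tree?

5

BFS from 0 reaches 7 last, at distance 5; BFS from 7 confirms no node is farther.
Path: 0 - 2 - 5 - 4 - 3 - 7.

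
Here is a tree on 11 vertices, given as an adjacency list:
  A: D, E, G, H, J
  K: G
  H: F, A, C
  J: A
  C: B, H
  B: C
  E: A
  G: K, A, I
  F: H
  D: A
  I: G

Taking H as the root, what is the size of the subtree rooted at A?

The subtree rooted at A contains: A, G, D, J, E, I, K — 7 nodes.

7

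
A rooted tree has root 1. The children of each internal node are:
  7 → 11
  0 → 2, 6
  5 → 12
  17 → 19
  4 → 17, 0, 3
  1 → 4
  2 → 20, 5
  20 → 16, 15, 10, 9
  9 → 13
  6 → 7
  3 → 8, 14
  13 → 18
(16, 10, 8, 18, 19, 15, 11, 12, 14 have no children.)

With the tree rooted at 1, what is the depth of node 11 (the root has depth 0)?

5

Climbing from 11 to the root: 11–7–6–0–4–1. That's 5 steps.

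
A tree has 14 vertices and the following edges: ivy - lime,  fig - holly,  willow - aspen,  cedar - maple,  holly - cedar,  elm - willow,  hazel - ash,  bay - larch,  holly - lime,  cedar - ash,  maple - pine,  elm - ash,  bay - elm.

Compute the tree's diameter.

7

A longest path is larch–bay–elm–ash–cedar–holly–lime–ivy, with 7 edges.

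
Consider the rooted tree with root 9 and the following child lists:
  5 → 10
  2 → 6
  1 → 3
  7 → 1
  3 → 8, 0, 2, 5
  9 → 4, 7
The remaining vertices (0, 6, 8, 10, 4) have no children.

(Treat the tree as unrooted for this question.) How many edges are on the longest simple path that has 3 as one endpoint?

4

The node farthest from 3 is 4, via 3 – 1 – 7 – 9 – 4 — 4 edges.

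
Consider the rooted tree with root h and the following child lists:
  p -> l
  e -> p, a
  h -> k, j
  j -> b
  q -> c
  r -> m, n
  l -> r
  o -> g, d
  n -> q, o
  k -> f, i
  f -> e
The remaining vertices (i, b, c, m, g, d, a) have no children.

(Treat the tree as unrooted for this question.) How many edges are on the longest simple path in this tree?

A longest path is b-j-h-k-f-e-p-l-r-n-q-c, with 11 edges.

11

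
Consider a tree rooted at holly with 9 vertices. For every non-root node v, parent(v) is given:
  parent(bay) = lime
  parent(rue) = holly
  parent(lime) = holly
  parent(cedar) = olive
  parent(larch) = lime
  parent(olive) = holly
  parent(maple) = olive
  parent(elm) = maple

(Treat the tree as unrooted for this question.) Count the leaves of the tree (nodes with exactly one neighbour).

5

The leaves are bay, cedar, elm, larch, rue.
That is 5 leaves.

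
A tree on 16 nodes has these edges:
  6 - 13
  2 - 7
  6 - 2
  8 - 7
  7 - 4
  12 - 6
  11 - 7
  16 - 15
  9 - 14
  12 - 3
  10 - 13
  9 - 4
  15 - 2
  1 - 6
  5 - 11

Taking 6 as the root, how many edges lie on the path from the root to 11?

3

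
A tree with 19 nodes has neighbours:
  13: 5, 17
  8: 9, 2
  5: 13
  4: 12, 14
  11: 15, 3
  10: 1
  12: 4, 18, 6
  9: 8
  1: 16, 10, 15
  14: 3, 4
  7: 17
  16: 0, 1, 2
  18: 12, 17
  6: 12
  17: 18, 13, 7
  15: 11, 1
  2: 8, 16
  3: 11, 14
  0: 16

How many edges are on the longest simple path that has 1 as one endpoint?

10

A farthest node from 1 is 5.
The path 1–15–11–3–14–4–12–18–17–13–5 has 10 edges.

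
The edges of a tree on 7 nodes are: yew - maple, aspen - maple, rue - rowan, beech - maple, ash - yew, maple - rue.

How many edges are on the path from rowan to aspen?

3

rowan–rue–maple–aspen: 3 edges.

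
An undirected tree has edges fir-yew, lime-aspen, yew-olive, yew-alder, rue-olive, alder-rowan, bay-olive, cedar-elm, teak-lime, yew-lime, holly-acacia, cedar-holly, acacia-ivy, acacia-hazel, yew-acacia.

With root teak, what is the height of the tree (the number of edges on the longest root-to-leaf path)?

6

The longest root-to-leaf path is teak – lime – yew – acacia – holly – cedar – elm (6 edges).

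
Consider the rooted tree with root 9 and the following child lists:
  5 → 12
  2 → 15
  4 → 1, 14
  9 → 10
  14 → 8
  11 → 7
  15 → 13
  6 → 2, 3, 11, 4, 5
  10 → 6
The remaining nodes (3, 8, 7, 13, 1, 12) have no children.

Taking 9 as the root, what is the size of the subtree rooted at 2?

3

The subtree rooted at 2 contains: 2, 15, 13 — 3 nodes.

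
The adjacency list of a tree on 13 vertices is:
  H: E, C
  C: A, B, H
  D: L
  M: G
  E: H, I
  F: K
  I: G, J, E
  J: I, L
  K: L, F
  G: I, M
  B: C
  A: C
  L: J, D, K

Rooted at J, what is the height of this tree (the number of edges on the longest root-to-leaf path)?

5

A deepest node is A, reached by J-I-E-H-C-A.
That path has 5 edges, so the height is 5.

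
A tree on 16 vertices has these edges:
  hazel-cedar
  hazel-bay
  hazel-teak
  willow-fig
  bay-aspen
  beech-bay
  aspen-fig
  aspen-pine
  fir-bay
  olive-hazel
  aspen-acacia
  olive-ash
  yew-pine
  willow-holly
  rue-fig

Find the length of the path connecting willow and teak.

The path is willow–fig–aspen–bay–hazel–teak, which has 5 edges.

5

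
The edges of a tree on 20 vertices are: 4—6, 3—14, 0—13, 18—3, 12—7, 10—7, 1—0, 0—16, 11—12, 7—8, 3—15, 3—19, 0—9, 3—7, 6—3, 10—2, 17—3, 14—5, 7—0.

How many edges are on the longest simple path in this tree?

5

Starting from 11, a farthest node is 5 at distance 5.
One longest path: 11-12-7-3-14-5.
So the diameter is 5.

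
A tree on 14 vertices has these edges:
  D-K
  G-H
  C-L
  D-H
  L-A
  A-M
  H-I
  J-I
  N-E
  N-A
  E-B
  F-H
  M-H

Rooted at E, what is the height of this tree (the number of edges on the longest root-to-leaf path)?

The longest root-to-leaf path is E – N – A – M – H – D – K (6 edges).

6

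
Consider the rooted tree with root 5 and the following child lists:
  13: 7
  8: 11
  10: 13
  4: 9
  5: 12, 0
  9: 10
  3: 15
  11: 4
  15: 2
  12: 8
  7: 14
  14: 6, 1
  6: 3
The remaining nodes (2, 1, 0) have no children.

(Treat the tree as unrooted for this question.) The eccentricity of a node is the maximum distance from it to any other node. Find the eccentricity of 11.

Distances from 11 peak at 10, attained at 2.
11-4-9-10-13-7-14-6-3-15-2

10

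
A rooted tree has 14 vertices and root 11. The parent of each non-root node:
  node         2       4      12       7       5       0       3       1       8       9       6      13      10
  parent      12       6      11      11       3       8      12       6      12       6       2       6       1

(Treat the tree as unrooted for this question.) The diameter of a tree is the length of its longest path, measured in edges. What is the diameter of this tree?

Starting from 0, a farthest node is 10 at distance 6.
One longest path: 0 – 8 – 12 – 2 – 6 – 1 – 10.
So the diameter is 6.

6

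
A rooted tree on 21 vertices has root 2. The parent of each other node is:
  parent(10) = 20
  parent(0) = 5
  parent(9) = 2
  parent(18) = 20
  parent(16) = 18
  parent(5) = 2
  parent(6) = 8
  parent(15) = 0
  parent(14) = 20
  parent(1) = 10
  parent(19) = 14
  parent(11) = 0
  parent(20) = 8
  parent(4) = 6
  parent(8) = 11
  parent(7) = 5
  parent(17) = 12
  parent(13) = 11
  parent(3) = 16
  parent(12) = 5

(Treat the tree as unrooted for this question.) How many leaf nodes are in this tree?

9

Degree-1 nodes: 1, 3, 4, 7, 9, 13, 15, 17, 19 — 9 of them.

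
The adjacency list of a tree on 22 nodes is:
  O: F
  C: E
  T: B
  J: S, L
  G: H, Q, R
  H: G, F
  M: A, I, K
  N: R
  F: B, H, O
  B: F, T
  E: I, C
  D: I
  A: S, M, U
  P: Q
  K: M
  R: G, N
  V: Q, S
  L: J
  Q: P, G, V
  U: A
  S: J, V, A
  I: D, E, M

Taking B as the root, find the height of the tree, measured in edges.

11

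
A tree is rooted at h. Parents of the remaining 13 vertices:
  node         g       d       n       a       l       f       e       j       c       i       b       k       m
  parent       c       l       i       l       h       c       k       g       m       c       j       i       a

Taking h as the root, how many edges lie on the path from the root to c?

4

h → l → a → m → c — 4 edges.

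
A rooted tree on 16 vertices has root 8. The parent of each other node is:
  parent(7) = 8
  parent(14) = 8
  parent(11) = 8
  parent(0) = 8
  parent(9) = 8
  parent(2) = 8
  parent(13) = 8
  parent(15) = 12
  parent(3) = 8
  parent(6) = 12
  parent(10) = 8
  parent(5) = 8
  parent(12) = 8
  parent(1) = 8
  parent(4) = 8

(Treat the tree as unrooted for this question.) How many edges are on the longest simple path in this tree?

Starting from 6, a farthest node is 10 at distance 3.
One longest path: 6-12-8-10.
So the diameter is 3.

3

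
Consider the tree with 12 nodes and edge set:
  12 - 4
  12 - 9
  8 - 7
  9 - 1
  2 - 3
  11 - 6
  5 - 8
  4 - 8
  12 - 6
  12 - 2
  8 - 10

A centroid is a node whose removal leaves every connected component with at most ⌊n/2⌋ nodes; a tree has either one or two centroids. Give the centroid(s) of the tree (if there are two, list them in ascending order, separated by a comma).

If 12 is removed the pieces have sizes 5, 2, 2, 2, all ≤ ⌊12/2⌋ = 6.
No neighbour of 12 does as well, so 12 is the unique centroid.

12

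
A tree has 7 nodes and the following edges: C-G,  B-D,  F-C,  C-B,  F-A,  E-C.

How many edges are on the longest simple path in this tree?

4

Starting from A, a farthest node is D at distance 4.
One longest path: A – F – C – B – D.
So the diameter is 4.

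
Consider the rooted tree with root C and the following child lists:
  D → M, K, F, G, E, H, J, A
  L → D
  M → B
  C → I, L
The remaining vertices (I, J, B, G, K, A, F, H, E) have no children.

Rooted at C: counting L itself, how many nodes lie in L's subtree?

Descendants of L (including itself): L, D, F, G, K, M, E, A, J, H, B. That's 11.

11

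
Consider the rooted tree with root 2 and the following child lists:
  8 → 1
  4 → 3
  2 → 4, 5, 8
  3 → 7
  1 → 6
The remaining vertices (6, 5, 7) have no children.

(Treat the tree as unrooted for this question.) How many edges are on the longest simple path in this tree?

BFS from 6 reaches 7 last, at distance 6; BFS from 7 confirms no node is farther.
Path: 6 - 1 - 8 - 2 - 4 - 3 - 7.

6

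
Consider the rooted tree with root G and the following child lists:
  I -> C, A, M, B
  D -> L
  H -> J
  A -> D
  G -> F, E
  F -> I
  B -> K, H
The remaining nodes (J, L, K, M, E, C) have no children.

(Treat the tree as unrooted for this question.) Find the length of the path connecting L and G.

The path is L–D–A–I–F–G, which has 5 edges.

5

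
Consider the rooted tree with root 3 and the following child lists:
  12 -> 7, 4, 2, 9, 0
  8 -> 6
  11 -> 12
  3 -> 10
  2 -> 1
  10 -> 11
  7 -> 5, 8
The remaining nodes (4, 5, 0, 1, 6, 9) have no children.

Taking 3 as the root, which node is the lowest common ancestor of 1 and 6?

Path 1→root: 1 2 12 11 10 3; path 6→root: 6 8 7 12 11 10 3.
First common node: 12.

12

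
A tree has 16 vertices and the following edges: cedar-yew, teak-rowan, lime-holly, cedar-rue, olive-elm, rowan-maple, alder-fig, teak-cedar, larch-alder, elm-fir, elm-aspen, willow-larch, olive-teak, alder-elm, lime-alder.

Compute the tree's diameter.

BFS from rue reaches holly last, at distance 7; BFS from holly confirms no node is farther.
Path: rue - cedar - teak - olive - elm - alder - lime - holly.

7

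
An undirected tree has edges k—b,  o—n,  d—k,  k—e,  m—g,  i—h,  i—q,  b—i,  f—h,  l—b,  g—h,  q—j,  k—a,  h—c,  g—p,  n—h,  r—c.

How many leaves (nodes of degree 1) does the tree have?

Exactly 10 nodes have a single neighbour: a, d, e, f, j, l, m, o, p, r.

10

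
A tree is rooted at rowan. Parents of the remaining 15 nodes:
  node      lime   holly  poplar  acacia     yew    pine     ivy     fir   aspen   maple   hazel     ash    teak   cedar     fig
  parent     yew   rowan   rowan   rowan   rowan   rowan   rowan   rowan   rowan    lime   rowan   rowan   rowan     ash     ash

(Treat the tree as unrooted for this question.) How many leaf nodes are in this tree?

12

Degree-1 nodes: acacia, aspen, cedar, fig, fir, hazel, holly, ivy, maple, pine, poplar, teak — 12 of them.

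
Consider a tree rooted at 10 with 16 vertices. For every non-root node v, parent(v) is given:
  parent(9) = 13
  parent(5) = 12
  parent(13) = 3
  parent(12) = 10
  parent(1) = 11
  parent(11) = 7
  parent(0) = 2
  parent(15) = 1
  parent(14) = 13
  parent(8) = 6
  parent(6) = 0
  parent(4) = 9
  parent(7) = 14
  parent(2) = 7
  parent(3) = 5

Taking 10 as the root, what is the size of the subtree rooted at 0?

3

Descendants of 0 (including itself): 0, 6, 8. That's 3.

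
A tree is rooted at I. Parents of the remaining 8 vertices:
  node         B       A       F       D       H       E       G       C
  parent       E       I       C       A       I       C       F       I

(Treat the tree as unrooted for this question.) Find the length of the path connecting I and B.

The path is I–C–E–B, which has 3 edges.

3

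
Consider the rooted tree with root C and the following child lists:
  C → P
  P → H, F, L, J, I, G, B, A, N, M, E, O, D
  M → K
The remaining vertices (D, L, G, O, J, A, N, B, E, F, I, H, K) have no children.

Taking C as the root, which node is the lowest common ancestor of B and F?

P

Ancestors of B (toward the root): B, P, C.
Ancestors of F: F, P, C.
The deepest node appearing in both lists is P.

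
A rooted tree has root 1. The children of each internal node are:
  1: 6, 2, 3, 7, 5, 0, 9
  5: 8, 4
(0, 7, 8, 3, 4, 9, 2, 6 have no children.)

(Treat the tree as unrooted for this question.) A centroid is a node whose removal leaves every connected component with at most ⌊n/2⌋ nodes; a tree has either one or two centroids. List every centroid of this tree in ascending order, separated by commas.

Removing 1 splits the tree into components of sizes 3, 1, 1, 1, 1, 1, 1; the largest is 3 ≤ ⌊10/2⌋ = 5.
Every other node leaves some component of size > 5, so the centroid is unique.

1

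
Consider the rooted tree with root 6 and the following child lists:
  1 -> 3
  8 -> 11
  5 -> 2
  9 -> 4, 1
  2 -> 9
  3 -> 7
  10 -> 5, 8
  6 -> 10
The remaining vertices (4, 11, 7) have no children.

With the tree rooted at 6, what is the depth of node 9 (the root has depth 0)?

6 – 10 – 5 – 2 – 9 — 4 edges.

4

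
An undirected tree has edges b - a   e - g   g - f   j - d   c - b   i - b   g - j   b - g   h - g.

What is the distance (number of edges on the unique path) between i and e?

3

The path is i–b–g–e, which has 3 edges.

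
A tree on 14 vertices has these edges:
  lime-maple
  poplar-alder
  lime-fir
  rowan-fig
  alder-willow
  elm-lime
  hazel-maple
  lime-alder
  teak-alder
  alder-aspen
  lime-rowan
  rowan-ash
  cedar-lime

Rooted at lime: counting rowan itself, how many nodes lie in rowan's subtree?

3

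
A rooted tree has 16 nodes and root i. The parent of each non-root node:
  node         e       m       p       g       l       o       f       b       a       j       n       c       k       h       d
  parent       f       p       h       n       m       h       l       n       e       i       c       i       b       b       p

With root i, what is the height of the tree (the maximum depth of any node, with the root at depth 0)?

A deepest node is a, reached by i – c – n – b – h – p – m – l – f – e – a.
That path has 10 edges, so the height is 10.

10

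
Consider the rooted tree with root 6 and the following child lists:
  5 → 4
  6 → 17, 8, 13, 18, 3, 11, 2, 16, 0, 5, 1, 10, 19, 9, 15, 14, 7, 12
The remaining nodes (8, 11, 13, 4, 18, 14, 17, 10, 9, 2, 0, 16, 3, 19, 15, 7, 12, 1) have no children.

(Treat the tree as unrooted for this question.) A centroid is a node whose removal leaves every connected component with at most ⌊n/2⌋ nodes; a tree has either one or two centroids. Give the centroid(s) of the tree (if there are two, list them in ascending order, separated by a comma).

6

If 6 is removed the pieces have sizes 2, 1, 1, 1, 1, 1, 1, 1, 1, 1, 1, 1, 1, 1, 1, 1, 1, 1, all ≤ ⌊20/2⌋ = 10.
No neighbour of 6 does as well, so 6 is the unique centroid.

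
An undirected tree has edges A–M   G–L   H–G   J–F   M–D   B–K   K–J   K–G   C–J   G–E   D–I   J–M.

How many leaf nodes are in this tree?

Degree-1 nodes: A, B, C, E, F, H, I, L — 8 of them.

8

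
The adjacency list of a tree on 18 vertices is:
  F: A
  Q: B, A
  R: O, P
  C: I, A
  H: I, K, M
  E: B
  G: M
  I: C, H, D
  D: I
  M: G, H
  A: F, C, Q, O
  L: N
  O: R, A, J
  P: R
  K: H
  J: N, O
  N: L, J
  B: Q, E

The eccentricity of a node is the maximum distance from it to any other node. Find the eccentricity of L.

Distances from L peak at 9, attained at G.
L–N–J–O–A–C–I–H–M–G

9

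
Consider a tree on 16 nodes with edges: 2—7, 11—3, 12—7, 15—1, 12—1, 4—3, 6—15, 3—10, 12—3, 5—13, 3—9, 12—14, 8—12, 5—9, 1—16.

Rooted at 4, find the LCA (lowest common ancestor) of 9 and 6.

Path 9→root: 9 3 4; path 6→root: 6 15 1 12 3 4.
First common node: 3.

3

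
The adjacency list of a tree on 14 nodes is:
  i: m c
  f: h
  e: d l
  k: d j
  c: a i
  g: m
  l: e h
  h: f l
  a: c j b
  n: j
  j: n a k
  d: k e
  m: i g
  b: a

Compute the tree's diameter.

11

Starting from f, a farthest node is g at distance 11.
One longest path: f-h-l-e-d-k-j-a-c-i-m-g.
So the diameter is 11.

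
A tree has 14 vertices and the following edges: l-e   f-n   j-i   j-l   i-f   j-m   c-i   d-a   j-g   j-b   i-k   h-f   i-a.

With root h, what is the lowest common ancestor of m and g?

Path m→root: m j i f h; path g→root: g j i f h.
First common node: j.

j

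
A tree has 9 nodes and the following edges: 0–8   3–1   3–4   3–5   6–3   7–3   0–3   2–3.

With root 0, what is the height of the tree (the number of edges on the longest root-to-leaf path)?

2

1 sits deepest: 0 → 3 → 1 — 2 edges from the root.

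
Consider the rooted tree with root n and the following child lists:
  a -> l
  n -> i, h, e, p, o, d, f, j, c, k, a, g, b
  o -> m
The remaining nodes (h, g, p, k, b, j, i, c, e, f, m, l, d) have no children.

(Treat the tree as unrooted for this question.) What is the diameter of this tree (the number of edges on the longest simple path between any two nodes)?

4

BFS from m reaches l last, at distance 4; BFS from l confirms no node is farther.
Path: m-o-n-a-l.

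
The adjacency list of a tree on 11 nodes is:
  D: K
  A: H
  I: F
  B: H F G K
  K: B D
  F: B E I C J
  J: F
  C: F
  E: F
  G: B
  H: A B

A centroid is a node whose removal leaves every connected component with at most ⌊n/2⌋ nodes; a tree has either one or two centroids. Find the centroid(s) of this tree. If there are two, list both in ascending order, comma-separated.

B

Removing B splits the tree into components of sizes 5, 2, 2, 1; the largest is 5 ≤ ⌊11/2⌋ = 5.
No neighbour of B does as well, so B is the unique centroid.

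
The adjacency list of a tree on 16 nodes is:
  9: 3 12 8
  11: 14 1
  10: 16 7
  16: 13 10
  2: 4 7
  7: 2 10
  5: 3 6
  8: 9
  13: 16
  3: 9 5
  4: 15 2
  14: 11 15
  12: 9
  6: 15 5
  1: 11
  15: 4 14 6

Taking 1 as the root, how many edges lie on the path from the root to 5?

1 → 11 → 14 → 15 → 6 → 5 — 5 edges.

5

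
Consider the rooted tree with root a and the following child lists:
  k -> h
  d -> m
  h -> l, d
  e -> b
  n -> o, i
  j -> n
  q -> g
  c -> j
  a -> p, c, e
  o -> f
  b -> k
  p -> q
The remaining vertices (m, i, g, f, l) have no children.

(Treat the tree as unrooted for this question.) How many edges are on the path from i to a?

4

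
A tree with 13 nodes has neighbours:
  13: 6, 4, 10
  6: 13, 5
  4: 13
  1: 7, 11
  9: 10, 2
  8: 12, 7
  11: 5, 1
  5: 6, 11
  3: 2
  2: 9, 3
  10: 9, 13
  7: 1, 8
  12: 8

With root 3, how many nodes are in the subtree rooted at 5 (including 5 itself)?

The subtree rooted at 5 contains: 5, 11, 1, 7, 8, 12 — 6 nodes.

6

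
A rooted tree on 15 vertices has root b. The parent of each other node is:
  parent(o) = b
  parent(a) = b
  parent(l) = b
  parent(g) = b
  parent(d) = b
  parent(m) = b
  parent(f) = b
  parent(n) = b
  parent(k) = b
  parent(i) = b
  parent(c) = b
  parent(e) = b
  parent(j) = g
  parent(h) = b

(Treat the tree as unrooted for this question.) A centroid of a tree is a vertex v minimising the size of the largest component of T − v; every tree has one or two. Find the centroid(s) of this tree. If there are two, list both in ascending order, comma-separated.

b

If b is removed the pieces have sizes 2, 1, 1, 1, 1, 1, 1, 1, 1, 1, 1, 1, 1, all ≤ ⌊15/2⌋ = 7.
Every other node leaves some component of size > 7, so the centroid is unique.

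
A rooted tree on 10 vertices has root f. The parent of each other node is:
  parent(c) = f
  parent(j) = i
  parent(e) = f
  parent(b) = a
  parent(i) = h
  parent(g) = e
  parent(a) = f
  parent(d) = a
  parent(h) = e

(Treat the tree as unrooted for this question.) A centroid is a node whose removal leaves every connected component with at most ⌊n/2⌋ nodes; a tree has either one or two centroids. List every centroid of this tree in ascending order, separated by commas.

e, f

Removing f splits the tree into components of sizes 5, 3, 1; the largest is 5 ≤ ⌊10/2⌋ = 5.
e is adjacent to f and is also a centroid (the largest component after removing it is likewise 5).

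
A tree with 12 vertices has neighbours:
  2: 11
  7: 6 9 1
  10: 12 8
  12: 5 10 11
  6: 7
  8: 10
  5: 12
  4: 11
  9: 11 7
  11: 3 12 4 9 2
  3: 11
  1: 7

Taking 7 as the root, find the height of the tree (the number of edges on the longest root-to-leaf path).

5

A deepest node is 8, reached by 7 → 9 → 11 → 12 → 10 → 8.
That path has 5 edges, so the height is 5.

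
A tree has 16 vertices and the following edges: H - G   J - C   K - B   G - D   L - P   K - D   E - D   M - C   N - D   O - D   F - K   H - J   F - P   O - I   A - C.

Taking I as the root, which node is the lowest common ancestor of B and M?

D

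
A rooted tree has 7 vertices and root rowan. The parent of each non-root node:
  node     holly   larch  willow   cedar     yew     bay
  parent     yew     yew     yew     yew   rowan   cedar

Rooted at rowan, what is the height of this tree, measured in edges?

3

bay sits deepest: rowan → yew → cedar → bay — 3 edges from the root.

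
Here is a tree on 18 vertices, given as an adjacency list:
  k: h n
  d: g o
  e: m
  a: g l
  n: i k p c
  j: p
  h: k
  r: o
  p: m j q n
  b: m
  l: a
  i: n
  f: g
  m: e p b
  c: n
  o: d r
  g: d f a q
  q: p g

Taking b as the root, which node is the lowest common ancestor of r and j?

p

Path r→root: r o d g q p m b; path j→root: j p m b.
First common node: p.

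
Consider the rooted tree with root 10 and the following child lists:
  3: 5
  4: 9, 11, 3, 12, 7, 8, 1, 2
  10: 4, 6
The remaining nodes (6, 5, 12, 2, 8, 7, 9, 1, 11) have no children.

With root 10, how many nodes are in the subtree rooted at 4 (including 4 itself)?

Descendants of 4 (including itself): 4, 9, 2, 12, 1, 8, 11, 3, 7, 5. That's 10.

10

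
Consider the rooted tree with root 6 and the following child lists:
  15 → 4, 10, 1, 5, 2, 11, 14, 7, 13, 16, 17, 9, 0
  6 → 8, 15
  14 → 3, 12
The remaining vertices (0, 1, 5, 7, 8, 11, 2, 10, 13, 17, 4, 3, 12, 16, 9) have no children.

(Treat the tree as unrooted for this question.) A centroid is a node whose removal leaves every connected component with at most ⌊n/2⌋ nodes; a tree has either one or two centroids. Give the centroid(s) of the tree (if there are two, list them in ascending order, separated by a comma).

Removing 15 splits the tree into components of sizes 3, 2, 1, 1, 1, 1, 1, 1, 1, 1, 1, 1, 1, 1; the largest is 3 ≤ ⌊18/2⌋ = 9.
No neighbour of 15 does as well, so 15 is the unique centroid.

15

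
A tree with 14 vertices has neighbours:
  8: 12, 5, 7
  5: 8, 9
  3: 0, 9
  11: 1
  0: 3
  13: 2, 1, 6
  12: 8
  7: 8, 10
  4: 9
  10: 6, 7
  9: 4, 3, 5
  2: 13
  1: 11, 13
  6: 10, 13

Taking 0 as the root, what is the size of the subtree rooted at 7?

7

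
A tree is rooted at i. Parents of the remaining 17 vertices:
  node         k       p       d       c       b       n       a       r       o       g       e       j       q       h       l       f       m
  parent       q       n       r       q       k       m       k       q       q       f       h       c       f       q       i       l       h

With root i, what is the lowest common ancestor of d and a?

q

Path d→root: d r q f l i; path a→root: a k q f l i.
First common node: q.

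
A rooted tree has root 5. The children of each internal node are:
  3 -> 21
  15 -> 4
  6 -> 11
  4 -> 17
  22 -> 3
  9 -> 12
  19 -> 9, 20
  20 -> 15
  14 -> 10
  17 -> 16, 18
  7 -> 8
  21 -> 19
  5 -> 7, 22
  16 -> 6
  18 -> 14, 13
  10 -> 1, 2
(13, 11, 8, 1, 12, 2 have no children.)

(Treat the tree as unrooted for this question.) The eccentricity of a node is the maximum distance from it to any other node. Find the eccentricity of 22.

The node farthest from 22 is 2 (1 also at distance 11), via 22 – 3 – 21 – 19 – 20 – 15 – 4 – 17 – 18 – 14 – 10 – 2 — 11 edges.

11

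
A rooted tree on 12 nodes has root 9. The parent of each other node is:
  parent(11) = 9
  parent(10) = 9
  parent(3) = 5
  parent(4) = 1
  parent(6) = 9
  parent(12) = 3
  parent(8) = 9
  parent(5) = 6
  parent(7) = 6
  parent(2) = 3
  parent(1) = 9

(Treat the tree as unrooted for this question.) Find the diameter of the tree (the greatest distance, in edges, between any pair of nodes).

6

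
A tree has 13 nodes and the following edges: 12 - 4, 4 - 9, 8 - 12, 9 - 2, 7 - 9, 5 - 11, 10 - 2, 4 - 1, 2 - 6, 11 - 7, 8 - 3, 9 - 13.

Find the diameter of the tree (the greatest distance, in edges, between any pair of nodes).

Starting from 3, a farthest node is 5 at distance 7.
One longest path: 3 – 8 – 12 – 4 – 9 – 7 – 11 – 5.
So the diameter is 7.

7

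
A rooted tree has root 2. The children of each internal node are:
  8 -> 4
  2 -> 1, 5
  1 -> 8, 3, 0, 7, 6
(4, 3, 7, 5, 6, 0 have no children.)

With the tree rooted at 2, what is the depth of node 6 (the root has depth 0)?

Path from 2 to 6: 2–1–6, which has 2 edges.

2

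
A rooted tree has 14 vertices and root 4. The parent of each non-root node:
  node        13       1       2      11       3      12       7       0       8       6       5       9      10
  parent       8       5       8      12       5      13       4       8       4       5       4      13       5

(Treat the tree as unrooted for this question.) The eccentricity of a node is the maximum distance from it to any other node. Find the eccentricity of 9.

Distances from 9 peak at 5, attained at 3 (6, 1, 10 also at distance 5).
9–13–8–4–5–3

5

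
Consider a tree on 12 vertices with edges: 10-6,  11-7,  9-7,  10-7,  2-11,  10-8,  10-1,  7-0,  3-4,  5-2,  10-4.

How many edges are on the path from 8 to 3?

3

Walking from 8: 8 - 10 - 4 - 3. Length 3.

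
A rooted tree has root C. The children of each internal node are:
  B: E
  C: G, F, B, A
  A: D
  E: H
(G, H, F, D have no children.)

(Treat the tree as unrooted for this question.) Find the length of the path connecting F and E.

F – C – B – E: 3 edges.

3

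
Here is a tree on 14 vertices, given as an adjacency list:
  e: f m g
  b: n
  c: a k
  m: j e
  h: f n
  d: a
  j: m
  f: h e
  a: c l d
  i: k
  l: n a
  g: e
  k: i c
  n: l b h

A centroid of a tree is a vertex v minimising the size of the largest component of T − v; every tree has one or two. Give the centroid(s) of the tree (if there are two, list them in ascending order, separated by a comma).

n

Removing n splits the tree into components of sizes 6, 6, 1; the largest is 6 ≤ ⌊14/2⌋ = 7.
Every other node leaves some component of size > 7, so the centroid is unique.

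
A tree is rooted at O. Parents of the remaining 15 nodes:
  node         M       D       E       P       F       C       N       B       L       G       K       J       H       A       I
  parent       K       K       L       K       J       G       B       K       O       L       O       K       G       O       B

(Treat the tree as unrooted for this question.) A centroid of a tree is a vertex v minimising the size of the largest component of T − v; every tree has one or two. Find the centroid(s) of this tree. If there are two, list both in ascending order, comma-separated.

K

Delete K: the remaining components have sizes 7, 3, 2, 1, 1, 1. Max 7 ≤ 8, so K is a centroid.
No neighbour of K does as well, so K is the unique centroid.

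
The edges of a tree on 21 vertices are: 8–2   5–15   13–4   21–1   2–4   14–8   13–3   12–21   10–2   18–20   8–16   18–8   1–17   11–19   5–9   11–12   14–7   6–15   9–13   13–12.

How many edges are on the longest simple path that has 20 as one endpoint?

9

Distances from 20 peak at 9, attained at 17 (6 also at distance 9).
20 – 18 – 8 – 2 – 4 – 13 – 12 – 21 – 1 – 17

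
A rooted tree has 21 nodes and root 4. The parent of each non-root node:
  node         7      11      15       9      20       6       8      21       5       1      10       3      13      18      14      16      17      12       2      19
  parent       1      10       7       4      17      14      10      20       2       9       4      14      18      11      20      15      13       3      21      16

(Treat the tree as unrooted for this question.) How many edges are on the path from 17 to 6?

3

Walking from 17: 17–20–14–6. Length 3.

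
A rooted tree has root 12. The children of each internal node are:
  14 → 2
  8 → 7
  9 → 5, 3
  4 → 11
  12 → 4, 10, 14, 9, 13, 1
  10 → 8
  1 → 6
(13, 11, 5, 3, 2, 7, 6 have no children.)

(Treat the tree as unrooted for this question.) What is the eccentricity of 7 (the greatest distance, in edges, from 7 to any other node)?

The node farthest from 7 is 6 (2, 5, 11, 3 also at distance 5), via 7 – 8 – 10 – 12 – 1 – 6 — 5 edges.

5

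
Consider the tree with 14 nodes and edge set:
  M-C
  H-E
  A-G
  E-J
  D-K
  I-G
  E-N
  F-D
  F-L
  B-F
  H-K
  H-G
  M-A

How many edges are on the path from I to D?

4

Walking from I: I – G – H – K – D. Length 4.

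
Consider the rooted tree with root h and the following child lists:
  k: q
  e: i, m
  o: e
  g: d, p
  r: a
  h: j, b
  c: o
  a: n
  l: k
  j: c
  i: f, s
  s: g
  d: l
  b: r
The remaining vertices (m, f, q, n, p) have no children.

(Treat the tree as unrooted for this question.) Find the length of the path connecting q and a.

14

q–k–l–d–g–s–i–e–o–c–j–h–b–r–a: 14 edges.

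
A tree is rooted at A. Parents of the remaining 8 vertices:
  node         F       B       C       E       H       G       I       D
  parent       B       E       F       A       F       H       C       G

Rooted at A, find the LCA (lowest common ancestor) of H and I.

F

Path H→root: H F B E A; path I→root: I C F B E A.
First common node: F.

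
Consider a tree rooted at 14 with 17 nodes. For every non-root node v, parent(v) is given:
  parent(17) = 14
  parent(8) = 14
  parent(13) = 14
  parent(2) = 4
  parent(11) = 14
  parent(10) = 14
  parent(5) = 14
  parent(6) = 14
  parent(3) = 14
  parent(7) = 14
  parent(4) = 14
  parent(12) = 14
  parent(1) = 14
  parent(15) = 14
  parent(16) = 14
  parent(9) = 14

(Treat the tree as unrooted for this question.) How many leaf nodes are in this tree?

15

Exactly 15 nodes have a single neighbour: 1, 2, 3, 5, 6, 7, 8, 9, 10, 11, 12, 13, 15, 16, 17.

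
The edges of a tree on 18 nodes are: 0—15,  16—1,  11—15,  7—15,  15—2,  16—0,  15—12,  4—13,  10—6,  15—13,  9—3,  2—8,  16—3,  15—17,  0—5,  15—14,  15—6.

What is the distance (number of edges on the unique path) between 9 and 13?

Walking from 9: 9 – 3 – 16 – 0 – 15 – 13. Length 5.

5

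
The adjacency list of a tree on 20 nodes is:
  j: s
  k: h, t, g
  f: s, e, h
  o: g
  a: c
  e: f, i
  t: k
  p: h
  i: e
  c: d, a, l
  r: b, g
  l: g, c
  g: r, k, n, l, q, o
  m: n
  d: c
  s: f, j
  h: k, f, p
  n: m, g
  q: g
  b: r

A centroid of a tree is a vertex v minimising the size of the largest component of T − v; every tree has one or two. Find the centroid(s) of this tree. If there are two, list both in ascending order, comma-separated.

If g is removed the pieces have sizes 9, 4, 2, 2, 1, 1, all ≤ ⌊20/2⌋ = 10.
Every other node leaves some component of size > 10, so the centroid is unique.

g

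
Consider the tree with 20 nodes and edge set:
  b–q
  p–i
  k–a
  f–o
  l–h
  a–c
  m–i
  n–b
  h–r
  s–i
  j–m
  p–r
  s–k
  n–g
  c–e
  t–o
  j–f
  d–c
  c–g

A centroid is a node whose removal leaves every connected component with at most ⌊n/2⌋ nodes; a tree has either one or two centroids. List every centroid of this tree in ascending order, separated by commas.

i, s

Removing s splits the tree into components of sizes 10, 9; the largest is 10 ≤ ⌊20/2⌋ = 10.
Its neighbour i also leaves a largest component of size 10, so both are centroids.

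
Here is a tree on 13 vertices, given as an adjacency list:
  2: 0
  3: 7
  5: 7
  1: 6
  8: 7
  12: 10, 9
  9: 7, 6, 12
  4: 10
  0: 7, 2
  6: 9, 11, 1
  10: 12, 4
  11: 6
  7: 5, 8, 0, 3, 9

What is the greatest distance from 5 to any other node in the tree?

5

The node farthest from 5 is 4, via 5-7-9-12-10-4 — 5 edges.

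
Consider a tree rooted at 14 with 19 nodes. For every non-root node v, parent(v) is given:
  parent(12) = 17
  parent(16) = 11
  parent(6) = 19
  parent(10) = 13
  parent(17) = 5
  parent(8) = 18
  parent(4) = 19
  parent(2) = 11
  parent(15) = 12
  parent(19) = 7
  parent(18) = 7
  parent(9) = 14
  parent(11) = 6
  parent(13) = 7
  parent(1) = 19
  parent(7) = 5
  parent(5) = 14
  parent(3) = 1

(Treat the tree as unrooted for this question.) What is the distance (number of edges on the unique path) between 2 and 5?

The path is 2 – 11 – 6 – 19 – 7 – 5, which has 5 edges.

5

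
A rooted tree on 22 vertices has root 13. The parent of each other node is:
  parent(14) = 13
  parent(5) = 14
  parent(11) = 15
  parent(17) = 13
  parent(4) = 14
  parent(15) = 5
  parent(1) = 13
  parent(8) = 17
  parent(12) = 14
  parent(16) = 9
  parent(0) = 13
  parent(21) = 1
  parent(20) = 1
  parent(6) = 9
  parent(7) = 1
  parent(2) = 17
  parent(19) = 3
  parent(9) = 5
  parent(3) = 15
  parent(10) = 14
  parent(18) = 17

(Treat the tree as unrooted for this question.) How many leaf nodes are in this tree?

14

The leaves are 0, 2, 4, 6, 7, 8, 10, 11, 12, 16, 18, 19, 20, 21.
That is 14 leaves.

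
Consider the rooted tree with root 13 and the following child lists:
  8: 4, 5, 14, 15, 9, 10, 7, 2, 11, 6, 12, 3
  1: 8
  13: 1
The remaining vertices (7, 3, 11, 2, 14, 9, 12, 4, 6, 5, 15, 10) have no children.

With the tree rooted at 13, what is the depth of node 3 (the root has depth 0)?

Climbing from 3 to the root: 3 → 8 → 1 → 13. That's 3 steps.

3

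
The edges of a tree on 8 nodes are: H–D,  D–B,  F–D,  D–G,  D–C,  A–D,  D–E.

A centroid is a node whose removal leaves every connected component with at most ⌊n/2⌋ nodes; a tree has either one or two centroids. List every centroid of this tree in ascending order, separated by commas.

Delete D: the remaining components have sizes 1, 1, 1, 1, 1, 1, 1. Max 1 ≤ 4, so D is a centroid.
Every other node leaves some component of size > 4, so the centroid is unique.

D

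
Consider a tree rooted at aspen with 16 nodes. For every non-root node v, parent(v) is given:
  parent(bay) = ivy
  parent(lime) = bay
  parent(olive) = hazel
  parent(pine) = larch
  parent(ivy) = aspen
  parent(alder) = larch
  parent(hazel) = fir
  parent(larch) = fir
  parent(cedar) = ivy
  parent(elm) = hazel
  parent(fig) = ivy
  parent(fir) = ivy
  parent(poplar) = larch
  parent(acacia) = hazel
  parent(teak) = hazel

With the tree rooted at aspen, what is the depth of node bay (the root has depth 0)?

2

Climbing from bay to the root: bay–ivy–aspen. That's 2 steps.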